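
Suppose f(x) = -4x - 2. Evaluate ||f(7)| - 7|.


23


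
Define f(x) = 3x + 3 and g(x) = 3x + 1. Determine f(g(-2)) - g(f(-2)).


f(g(-2)) = -12
g(f(-2)) = -8
Difference = -4

-4


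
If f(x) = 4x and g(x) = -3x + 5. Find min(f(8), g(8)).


-19


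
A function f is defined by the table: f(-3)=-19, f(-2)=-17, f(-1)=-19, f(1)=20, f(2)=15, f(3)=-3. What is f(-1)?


Reading from the table at x = -1

-19


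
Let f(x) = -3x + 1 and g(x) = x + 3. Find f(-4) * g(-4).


f(-4) = 13
g(-4) = -1
Product = -13

-13


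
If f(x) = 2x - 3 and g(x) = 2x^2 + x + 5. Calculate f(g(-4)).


g(-4) = 33
f(33) = 63

63


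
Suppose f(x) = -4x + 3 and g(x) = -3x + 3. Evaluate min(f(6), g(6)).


f(6) = -21
g(6) = -15
min = -21

-21


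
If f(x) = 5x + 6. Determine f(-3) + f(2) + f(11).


f(-3) = -9
f(2) = 16
f(11) = 61
Sum = 68

68


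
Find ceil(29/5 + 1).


7


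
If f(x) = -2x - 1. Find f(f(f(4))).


f(4) = -9
f(-9) = 17
f(17) = -35

-35


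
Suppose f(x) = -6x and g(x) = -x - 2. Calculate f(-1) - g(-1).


f(-1) = 6
g(-1) = -1
Difference = 7

7


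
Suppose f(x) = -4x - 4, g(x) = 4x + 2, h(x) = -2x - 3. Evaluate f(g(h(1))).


68


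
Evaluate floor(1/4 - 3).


1/4 = 0.25
0.25 - 3 = -2.75
floor(-2.75) = -3

-3


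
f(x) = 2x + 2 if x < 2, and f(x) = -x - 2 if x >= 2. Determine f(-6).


-10


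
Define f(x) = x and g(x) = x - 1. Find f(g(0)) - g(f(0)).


f(g(0)) = -1
g(f(0)) = -1
Difference = 0

0


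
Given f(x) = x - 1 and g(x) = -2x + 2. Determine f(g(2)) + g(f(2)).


f(g(2)) = -3
g(f(2)) = 0
Sum = -3

-3


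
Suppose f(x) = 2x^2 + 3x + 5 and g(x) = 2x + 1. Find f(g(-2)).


g(-2) = -3
f(-3) = 2*(-3)^2 + 3*(-3) + 5 = 14

14


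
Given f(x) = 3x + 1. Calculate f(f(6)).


f(6) = 19
f(19) = 58

58


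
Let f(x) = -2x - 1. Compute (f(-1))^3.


f(-1) = 1
(1)^3 = 1

1


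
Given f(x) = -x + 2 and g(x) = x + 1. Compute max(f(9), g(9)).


f(9) = -7
g(9) = 10
max = 10

10


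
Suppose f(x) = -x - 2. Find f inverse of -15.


Solve -x - 2 = -15
x = (-15 + 2) / (-1) = 13

13


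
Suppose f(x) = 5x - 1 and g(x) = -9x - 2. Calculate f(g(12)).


g(12) = -110
f(-110) = -551

-551


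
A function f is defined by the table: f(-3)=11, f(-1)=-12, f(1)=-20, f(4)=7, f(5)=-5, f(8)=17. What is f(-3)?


Reading from the table at x = -3

11


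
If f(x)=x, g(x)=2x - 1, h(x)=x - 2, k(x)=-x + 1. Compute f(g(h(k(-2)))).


k(-2) = 3
h(3) = 1
g(1) = 1
f(1) = 1

1


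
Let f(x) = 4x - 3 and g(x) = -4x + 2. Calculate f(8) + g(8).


f(8) = 29
g(8) = -30
Sum = -1

-1


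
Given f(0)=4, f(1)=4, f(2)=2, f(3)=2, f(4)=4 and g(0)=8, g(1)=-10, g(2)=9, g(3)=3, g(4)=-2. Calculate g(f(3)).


f(3) = 2
g(2) = 9

9


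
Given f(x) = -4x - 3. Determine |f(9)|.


f(9) = -39
|-39| = 39

39


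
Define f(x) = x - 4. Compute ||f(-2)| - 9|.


f(-2) = -6
|-6| = 6
|6 - 9| = 3

3


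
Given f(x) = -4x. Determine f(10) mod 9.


f(10) = -40
-40 mod 9 = 5

5


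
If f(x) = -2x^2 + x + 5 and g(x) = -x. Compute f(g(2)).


g(2) = -2
f(-2) = (-2)*(-2)^2 + 1*(-2) + 5 = -5

-5


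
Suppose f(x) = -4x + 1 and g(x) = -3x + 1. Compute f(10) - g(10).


f(10) = -39
g(10) = -29
Difference = -10

-10


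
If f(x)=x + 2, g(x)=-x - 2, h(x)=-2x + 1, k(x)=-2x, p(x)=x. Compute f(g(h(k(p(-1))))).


p(-1) = -1
k(-1) = 2
h(2) = -3
g(-3) = 1
f(1) = 3

3


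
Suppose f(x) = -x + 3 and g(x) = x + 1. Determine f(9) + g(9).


f(9) = -6
g(9) = 10
Sum = 4

4


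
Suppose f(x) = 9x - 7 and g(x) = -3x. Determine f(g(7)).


g(7) = -21
f(-21) = -196

-196


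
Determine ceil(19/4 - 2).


19/4 = 4.75
4.75 - 2 = 2.75
ceil(2.75) = 3

3


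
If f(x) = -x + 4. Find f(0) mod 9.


4


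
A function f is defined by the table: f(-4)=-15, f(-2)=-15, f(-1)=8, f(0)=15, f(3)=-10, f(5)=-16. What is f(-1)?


Reading from the table at x = -1

8


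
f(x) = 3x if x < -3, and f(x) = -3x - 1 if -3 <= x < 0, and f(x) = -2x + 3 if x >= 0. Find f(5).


5 satisfies x >= 0
f(5) = -7

-7


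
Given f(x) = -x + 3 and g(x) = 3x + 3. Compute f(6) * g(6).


-63


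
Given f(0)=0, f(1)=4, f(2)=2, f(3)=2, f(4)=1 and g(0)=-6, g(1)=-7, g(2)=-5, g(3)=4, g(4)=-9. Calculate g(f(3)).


f(3) = 2
g(2) = -5

-5


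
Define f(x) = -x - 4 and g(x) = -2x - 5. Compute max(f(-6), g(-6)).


f(-6) = 2
g(-6) = 7
max = 7

7


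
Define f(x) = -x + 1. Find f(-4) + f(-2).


f(-4) = 5
f(-2) = 3
Sum = 8

8


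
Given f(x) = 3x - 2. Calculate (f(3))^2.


49


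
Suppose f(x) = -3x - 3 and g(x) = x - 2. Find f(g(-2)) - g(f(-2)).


f(g(-2)) = 9
g(f(-2)) = 1
Difference = 8

8


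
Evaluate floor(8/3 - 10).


-8


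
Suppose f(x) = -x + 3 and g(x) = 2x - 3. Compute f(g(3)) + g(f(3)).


-3


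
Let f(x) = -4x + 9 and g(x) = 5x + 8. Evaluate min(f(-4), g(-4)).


f(-4) = 25
g(-4) = -12
min = -12

-12


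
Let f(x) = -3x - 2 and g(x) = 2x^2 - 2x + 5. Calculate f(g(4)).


-89


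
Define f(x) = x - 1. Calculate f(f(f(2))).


f(2) = 1
f(1) = 0
f(0) = -1

-1


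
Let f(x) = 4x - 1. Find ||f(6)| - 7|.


f(6) = 23
|23| = 23
|23 - 7| = 16

16


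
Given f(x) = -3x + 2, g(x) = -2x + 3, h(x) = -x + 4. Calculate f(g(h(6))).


-19


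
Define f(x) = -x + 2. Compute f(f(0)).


0


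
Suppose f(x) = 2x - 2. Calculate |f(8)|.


f(8) = 14
|14| = 14

14


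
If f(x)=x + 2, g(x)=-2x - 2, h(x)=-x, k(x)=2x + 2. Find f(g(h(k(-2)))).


k(-2) = -2
h(-2) = 2
g(2) = -6
f(-6) = -4

-4


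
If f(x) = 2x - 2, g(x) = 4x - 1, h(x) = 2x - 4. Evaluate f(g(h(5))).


h(5) = 6
g(6) = 23
f(23) = 44

44


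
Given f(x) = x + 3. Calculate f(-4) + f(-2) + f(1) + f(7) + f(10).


f(-4) = -1
f(-2) = 1
f(1) = 4
f(7) = 10
f(10) = 13
Sum = 27

27


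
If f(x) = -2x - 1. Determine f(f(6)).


f(6) = -13
f(-13) = 25

25


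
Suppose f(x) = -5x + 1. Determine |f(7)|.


f(7) = -34
|-34| = 34

34


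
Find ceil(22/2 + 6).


17


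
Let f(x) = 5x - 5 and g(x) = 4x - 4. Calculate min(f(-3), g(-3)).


f(-3) = -20
g(-3) = -16
min = -20

-20


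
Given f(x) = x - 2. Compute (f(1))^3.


f(1) = -1
(-1)^3 = -1

-1


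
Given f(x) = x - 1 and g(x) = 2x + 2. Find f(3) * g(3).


f(3) = 2
g(3) = 8
Product = 16

16


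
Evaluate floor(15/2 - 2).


5


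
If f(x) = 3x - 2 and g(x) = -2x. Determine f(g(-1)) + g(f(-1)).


f(g(-1)) = 4
g(f(-1)) = 10
Sum = 14

14


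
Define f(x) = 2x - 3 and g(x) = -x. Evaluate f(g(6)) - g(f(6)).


f(g(6)) = -15
g(f(6)) = -9
Difference = -6

-6


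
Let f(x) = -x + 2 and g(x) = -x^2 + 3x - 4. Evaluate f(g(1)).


g(1) = -2
f(-2) = 4

4


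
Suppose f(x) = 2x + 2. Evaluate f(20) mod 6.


f(20) = 42
42 mod 6 = 0

0


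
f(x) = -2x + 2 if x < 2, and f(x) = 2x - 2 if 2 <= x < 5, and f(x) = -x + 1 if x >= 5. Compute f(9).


9 satisfies x >= 5
f(9) = -8

-8


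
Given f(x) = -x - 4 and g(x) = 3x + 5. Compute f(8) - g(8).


f(8) = -12
g(8) = 29
Difference = -41

-41


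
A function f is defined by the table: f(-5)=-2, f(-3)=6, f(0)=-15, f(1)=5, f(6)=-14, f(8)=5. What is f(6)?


Reading from the table at x = 6

-14


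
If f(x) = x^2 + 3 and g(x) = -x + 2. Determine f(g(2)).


g(2) = 0
f(0) = 1*(0)^2 + 3 = 3

3


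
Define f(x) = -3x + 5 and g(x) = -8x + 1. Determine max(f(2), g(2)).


f(2) = -1
g(2) = -15
max = -1

-1


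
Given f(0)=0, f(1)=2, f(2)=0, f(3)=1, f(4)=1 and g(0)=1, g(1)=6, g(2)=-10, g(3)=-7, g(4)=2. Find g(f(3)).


f(3) = 1
g(1) = 6

6


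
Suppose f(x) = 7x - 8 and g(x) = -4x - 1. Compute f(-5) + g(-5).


f(-5) = -43
g(-5) = 19
Sum = -24

-24


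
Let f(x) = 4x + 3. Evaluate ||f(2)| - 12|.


f(2) = 11
|11| = 11
|11 - 12| = 1

1


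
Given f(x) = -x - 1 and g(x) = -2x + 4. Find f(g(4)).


g(4) = -4
f(-4) = 3

3


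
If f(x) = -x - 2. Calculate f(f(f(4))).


f(4) = -6
f(-6) = 4
f(4) = -6

-6


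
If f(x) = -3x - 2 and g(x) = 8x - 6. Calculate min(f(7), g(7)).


f(7) = -23
g(7) = 50
min = -23

-23


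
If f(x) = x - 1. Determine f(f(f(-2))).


f(-2) = -3
f(-3) = -4
f(-4) = -5

-5


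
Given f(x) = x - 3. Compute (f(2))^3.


f(2) = -1
(-1)^3 = -1

-1


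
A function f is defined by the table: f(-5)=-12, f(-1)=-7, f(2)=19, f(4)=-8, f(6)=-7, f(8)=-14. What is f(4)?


Reading from the table at x = 4

-8


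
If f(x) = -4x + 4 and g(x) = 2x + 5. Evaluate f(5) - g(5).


f(5) = -16
g(5) = 15
Difference = -31

-31


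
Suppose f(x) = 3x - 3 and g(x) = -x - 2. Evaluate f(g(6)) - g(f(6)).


f(g(6)) = -27
g(f(6)) = -17
Difference = -10

-10


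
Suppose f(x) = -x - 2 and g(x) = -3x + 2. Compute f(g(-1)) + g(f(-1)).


f(g(-1)) = -7
g(f(-1)) = 5
Sum = -2

-2


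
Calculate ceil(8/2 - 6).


8/2 = 4
4 - 6 = -2
ceil(-2) = -2

-2


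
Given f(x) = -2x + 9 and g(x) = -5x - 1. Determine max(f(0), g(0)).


f(0) = 9
g(0) = -1
max = 9

9


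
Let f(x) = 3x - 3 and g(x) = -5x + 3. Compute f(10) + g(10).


f(10) = 27
g(10) = -47
Sum = -20

-20


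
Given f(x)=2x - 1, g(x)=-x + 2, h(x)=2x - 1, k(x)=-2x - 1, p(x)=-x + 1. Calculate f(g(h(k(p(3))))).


p(3) = -2
k(-2) = 3
h(3) = 5
g(5) = -3
f(-3) = -7

-7


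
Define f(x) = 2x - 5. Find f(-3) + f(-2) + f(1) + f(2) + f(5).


f(-3) = -11
f(-2) = -9
f(1) = -3
f(2) = -1
f(5) = 5
Sum = -19

-19


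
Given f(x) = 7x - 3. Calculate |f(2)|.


f(2) = 11
|11| = 11

11


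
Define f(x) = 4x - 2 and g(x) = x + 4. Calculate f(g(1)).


g(1) = 5
f(5) = 18

18


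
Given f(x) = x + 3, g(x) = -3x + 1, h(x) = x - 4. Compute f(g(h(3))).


h(3) = -1
g(-1) = 4
f(4) = 7

7


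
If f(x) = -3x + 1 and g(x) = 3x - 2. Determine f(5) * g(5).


f(5) = -14
g(5) = 13
Product = -182

-182


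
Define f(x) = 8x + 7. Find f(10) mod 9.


f(10) = 87
87 mod 9 = 6

6


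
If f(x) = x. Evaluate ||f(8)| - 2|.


f(8) = 8
|8| = 8
|8 - 2| = 6

6


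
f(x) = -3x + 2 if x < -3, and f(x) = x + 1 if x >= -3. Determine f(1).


2


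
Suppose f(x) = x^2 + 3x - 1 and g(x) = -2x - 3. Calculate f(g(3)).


g(3) = -9
f(-9) = 1*(-9)^2 + 3*(-9) - 1 = 53

53


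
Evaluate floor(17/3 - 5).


17/3 = 5.6667
5.6667 - 5 = 0.6667
floor(0.6667) = 0

0


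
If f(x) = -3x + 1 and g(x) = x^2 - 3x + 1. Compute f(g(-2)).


g(-2) = 11
f(11) = -32

-32


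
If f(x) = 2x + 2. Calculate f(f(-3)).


f(-3) = -4
f(-4) = -6

-6


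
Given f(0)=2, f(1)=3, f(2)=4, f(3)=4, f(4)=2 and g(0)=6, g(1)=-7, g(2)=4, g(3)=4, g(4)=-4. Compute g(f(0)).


f(0) = 2
g(2) = 4

4


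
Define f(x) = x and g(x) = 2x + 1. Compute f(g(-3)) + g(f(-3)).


-10


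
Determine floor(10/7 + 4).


10/7 = 1.4286
1.4286 + 4 = 5.4286
floor(5.4286) = 5

5


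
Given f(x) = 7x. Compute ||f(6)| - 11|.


f(6) = 42
|42| = 42
|42 - 11| = 31

31


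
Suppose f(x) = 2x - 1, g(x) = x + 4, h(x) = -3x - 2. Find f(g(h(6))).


h(6) = -20
g(-20) = -16
f(-16) = -33

-33


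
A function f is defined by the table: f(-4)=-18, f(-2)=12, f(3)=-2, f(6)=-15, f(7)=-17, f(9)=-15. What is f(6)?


-15


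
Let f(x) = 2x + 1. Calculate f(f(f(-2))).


-9


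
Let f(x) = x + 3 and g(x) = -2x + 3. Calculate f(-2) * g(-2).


f(-2) = 1
g(-2) = 7
Product = 7

7


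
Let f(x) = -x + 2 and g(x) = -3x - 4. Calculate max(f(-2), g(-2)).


f(-2) = 4
g(-2) = 2
max = 4

4


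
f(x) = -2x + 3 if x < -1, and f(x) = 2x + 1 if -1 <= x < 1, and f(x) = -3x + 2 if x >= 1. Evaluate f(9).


9 satisfies x >= 1
f(9) = -25

-25


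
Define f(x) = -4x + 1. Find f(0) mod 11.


f(0) = 1
1 mod 11 = 1

1


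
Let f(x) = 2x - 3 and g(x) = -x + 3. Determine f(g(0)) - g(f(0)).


f(g(0)) = 3
g(f(0)) = 6
Difference = -3

-3


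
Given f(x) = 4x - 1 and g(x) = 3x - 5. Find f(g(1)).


g(1) = -2
f(-2) = -9

-9


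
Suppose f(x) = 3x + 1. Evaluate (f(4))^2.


f(4) = 13
(13)^2 = 169

169


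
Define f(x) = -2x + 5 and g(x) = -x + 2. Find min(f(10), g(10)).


-15


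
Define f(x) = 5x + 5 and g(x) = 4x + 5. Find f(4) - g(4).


f(4) = 25
g(4) = 21
Difference = 4

4


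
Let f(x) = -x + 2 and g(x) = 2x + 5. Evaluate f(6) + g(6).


f(6) = -4
g(6) = 17
Sum = 13

13


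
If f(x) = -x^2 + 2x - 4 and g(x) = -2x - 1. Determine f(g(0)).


g(0) = -1
f(-1) = (-1)*(-1)^2 + 2*(-1) - 4 = -7

-7


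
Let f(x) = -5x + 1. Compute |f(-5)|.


f(-5) = 26
|26| = 26

26


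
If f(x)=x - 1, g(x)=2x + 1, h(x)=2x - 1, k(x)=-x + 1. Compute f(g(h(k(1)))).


-2


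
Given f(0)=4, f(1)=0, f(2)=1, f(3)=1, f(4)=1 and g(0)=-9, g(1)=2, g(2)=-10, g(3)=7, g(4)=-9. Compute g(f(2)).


f(2) = 1
g(1) = 2

2


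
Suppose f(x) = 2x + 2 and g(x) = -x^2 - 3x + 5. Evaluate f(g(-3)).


g(-3) = 5
f(5) = 12

12


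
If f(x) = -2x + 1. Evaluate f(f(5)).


f(5) = -9
f(-9) = 19

19


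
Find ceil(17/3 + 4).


17/3 = 5.6667
5.6667 + 4 = 9.6667
ceil(9.6667) = 10

10


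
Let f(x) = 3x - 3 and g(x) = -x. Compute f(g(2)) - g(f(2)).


f(g(2)) = -9
g(f(2)) = -3
Difference = -6

-6


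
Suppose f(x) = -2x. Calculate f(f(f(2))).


f(2) = -4
f(-4) = 8
f(8) = -16

-16


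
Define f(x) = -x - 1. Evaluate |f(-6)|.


f(-6) = 5
|5| = 5

5


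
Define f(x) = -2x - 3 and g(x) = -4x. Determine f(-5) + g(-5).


f(-5) = 7
g(-5) = 20
Sum = 27

27


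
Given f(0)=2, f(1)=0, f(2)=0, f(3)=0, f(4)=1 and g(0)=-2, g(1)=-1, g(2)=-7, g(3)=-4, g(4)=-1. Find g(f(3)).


-2


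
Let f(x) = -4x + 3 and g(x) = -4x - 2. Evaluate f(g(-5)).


g(-5) = 18
f(18) = -69

-69


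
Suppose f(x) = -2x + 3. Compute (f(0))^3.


f(0) = 3
(3)^3 = 27

27


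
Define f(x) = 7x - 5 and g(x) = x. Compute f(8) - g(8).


f(8) = 51
g(8) = 8
Difference = 43

43


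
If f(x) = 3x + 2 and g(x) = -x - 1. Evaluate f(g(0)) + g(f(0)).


f(g(0)) = -1
g(f(0)) = -3
Sum = -4

-4


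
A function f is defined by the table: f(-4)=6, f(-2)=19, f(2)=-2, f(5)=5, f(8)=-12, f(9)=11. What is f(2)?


Reading from the table at x = 2

-2


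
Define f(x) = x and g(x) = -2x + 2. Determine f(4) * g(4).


-24


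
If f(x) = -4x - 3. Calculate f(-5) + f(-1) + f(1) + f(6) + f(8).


f(-5) = 17
f(-1) = 1
f(1) = -7
f(6) = -27
f(8) = -35
Sum = -51

-51


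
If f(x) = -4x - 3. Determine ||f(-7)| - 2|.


f(-7) = 25
|25| = 25
|25 - 2| = 23

23


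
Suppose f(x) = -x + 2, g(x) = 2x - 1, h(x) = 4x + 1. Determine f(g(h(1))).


-7


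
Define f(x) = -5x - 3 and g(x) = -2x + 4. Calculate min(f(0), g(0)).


f(0) = -3
g(0) = 4
min = -3

-3


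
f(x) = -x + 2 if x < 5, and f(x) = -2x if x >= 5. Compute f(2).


0


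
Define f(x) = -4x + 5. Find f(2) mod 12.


9


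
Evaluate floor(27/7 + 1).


27/7 = 3.8571
3.8571 + 1 = 4.8571
floor(4.8571) = 4

4


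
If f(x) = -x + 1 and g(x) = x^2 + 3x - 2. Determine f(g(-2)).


g(-2) = -4
f(-4) = 5

5


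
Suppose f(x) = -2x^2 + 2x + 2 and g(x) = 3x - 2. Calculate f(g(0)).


g(0) = -2
f(-2) = (-2)*(-2)^2 + 2*(-2) + 2 = -10

-10


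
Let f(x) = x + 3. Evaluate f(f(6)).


f(6) = 9
f(9) = 12

12


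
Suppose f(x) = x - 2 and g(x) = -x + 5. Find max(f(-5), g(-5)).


f(-5) = -7
g(-5) = 10
max = 10

10


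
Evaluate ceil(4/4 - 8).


4/4 = 1
1 - 8 = -7
ceil(-7) = -7

-7


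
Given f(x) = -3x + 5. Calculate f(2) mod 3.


f(2) = -1
-1 mod 3 = 2

2


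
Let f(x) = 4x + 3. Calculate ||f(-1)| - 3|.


f(-1) = -1
|-1| = 1
|1 - 3| = 2

2


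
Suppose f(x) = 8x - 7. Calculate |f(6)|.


41


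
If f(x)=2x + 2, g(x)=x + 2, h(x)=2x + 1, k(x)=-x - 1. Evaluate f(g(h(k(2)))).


-4


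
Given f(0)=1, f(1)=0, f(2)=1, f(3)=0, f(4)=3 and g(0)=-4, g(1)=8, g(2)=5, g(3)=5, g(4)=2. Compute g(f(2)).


f(2) = 1
g(1) = 8

8


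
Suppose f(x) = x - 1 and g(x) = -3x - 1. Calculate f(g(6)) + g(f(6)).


-36


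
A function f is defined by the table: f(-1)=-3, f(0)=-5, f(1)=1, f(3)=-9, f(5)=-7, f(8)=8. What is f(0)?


Reading from the table at x = 0

-5


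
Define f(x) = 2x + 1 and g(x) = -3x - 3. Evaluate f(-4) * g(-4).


f(-4) = -7
g(-4) = 9
Product = -63

-63


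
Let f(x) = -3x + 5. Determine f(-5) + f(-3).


f(-5) = 20
f(-3) = 14
Sum = 34

34


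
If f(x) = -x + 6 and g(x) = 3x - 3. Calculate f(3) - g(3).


f(3) = 3
g(3) = 6
Difference = -3

-3


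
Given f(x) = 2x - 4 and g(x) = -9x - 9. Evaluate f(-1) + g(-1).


f(-1) = -6
g(-1) = 0
Sum = -6

-6


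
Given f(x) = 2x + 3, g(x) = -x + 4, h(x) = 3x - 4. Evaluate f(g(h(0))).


h(0) = -4
g(-4) = 8
f(8) = 19

19


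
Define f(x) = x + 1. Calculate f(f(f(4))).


f(4) = 5
f(5) = 6
f(6) = 7

7


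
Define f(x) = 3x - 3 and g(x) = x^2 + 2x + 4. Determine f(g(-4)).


g(-4) = 12
f(12) = 33

33


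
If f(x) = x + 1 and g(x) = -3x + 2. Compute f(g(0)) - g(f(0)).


f(g(0)) = 3
g(f(0)) = -1
Difference = 4

4


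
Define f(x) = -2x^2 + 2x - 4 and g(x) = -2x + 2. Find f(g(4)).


g(4) = -6
f(-6) = (-2)*(-6)^2 + 2*(-6) - 4 = -88

-88


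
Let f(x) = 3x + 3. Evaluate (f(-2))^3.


f(-2) = -3
(-3)^3 = -27

-27


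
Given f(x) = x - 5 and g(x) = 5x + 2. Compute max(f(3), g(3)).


f(3) = -2
g(3) = 17
max = 17

17


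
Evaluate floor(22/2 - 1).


22/2 = 11
11 - 1 = 10
floor(10) = 10

10


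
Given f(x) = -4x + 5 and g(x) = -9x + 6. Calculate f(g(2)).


53


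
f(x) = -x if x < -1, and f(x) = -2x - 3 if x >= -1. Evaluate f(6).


-15


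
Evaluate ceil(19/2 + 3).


19/2 = 9.5
9.5 + 3 = 12.5
ceil(12.5) = 13

13


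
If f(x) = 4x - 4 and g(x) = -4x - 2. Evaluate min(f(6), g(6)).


f(6) = 20
g(6) = -26
min = -26

-26


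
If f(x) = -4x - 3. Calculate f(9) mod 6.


f(9) = -39
-39 mod 6 = 3

3


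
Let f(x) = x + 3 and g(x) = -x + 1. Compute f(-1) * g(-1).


4


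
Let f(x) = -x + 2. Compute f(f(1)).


1


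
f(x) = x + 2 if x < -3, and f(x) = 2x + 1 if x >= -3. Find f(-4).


-4 satisfies x < -3
f(-4) = -2

-2


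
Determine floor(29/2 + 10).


29/2 = 14.5
14.5 + 10 = 24.5
floor(24.5) = 24

24


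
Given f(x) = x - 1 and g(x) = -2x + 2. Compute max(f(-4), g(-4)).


f(-4) = -5
g(-4) = 10
max = 10

10


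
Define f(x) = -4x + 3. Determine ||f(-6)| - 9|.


f(-6) = 27
|27| = 27
|27 - 9| = 18

18


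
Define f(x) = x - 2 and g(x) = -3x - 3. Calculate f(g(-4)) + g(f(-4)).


f(g(-4)) = 7
g(f(-4)) = 15
Sum = 22

22


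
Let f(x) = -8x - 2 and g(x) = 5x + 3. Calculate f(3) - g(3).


f(3) = -26
g(3) = 18
Difference = -44

-44


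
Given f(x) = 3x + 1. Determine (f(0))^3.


f(0) = 1
(1)^3 = 1

1


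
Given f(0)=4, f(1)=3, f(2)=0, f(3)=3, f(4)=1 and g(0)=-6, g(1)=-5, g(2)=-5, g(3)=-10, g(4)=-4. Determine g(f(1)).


f(1) = 3
g(3) = -10

-10


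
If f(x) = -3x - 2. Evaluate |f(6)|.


f(6) = -20
|-20| = 20

20


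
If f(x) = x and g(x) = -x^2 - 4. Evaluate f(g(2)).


g(2) = -8
f(-8) = -8

-8


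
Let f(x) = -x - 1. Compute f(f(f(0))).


f(0) = -1
f(-1) = 0
f(0) = -1

-1


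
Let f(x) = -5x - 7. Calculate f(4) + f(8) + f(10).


f(4) = -27
f(8) = -47
f(10) = -57
Sum = -131

-131


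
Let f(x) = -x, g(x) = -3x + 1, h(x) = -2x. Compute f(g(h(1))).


h(1) = -2
g(-2) = 7
f(7) = -7

-7


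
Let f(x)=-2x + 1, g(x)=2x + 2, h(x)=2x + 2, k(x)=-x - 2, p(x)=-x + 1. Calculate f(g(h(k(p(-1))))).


p(-1) = 2
k(2) = -4
h(-4) = -6
g(-6) = -10
f(-10) = 21

21


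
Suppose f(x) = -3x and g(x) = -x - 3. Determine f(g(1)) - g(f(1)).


f(g(1)) = 12
g(f(1)) = 0
Difference = 12

12


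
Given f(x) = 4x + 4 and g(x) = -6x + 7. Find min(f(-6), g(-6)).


f(-6) = -20
g(-6) = 43
min = -20

-20


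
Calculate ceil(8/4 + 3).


8/4 = 2
2 + 3 = 5
ceil(5) = 5

5


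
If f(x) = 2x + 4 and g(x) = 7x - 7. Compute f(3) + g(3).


f(3) = 10
g(3) = 14
Sum = 24

24


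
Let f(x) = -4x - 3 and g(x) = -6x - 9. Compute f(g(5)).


153


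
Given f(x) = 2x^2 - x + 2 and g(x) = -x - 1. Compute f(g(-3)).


g(-3) = 2
f(2) = 2*(2)^2 - 1*(2) + 2 = 8

8


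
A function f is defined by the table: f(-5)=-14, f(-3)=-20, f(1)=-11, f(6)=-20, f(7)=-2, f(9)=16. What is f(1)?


Reading from the table at x = 1

-11


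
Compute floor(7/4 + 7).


8


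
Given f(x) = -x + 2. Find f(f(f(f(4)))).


f(4) = -2
f(-2) = 4
f(4) = -2
f(-2) = 4

4


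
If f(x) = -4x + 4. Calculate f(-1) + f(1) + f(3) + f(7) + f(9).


f(-1) = 8
f(1) = 0
f(3) = -8
f(7) = -24
f(9) = -32
Sum = -56

-56


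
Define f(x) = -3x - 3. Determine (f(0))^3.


f(0) = -3
(-3)^3 = -27

-27


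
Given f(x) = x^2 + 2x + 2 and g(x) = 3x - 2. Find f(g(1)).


g(1) = 1
f(1) = 1*(1)^2 + 2*(1) + 2 = 5

5


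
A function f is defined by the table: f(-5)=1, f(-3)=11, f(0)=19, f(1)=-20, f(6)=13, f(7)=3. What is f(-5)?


Reading from the table at x = -5

1


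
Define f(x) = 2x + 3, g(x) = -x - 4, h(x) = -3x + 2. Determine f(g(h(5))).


h(5) = -13
g(-13) = 9
f(9) = 21

21


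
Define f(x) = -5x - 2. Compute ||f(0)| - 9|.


f(0) = -2
|-2| = 2
|2 - 9| = 7

7


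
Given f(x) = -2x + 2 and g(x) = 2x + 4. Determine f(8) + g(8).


f(8) = -14
g(8) = 20
Sum = 6

6


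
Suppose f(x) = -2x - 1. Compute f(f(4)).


f(4) = -9
f(-9) = 17

17


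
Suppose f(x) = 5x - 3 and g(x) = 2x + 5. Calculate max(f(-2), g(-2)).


f(-2) = -13
g(-2) = 1
max = 1

1


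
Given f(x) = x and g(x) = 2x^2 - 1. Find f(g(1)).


g(1) = 1
f(1) = 1

1


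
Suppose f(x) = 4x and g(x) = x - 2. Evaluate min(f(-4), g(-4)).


-16


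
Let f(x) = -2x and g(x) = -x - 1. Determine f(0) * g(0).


f(0) = 0
g(0) = -1
Product = 0

0


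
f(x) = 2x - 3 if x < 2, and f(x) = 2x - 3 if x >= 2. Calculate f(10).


10 satisfies x >= 2
f(10) = 17

17


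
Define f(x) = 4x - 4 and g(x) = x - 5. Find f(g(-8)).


-56


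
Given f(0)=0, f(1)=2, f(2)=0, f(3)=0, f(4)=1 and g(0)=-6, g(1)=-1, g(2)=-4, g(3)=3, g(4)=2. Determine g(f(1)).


f(1) = 2
g(2) = -4

-4


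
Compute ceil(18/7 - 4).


18/7 = 2.5714
2.5714 - 4 = -1.4286
ceil(-1.4286) = -1

-1


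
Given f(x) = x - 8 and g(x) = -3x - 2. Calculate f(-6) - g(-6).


f(-6) = -14
g(-6) = 16
Difference = -30

-30


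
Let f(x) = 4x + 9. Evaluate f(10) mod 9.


f(10) = 49
49 mod 9 = 4

4


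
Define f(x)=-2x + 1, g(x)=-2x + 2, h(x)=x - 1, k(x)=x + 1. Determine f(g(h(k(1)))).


k(1) = 2
h(2) = 1
g(1) = 0
f(0) = 1

1


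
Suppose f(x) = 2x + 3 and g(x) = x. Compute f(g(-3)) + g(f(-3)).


f(g(-3)) = -3
g(f(-3)) = -3
Sum = -6

-6


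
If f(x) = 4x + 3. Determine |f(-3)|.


9


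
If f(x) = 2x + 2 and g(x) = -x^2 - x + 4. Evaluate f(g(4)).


-30


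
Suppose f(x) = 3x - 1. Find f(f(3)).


f(3) = 8
f(8) = 23

23


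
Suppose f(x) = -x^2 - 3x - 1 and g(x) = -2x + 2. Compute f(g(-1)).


g(-1) = 4
f(4) = (-1)*(4)^2 - 3*(4) - 1 = -29

-29


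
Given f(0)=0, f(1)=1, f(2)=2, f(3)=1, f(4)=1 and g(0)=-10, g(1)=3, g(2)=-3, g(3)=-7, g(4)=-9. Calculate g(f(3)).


f(3) = 1
g(1) = 3

3


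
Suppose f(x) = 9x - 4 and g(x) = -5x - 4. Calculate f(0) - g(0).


f(0) = -4
g(0) = -4
Difference = 0

0


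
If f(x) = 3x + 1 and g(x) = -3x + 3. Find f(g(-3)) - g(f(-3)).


f(g(-3)) = 37
g(f(-3)) = 27
Difference = 10

10


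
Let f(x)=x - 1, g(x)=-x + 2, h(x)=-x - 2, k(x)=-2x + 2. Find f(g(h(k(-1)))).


k(-1) = 4
h(4) = -6
g(-6) = 8
f(8) = 7

7


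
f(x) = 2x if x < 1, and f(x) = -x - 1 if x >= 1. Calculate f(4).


4 satisfies x >= 1
f(4) = -5

-5


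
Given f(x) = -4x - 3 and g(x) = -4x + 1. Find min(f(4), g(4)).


f(4) = -19
g(4) = -15
min = -19

-19


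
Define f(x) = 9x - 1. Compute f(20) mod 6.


f(20) = 179
179 mod 6 = 5

5


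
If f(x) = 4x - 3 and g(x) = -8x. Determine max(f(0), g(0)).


0


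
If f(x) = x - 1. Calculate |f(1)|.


0


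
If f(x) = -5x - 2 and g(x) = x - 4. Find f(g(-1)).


23


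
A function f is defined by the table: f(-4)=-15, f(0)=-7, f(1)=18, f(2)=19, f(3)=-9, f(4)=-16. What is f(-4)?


Reading from the table at x = -4

-15


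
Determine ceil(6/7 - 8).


6/7 = 0.8571
0.8571 - 8 = -7.1429
ceil(-7.1429) = -7

-7


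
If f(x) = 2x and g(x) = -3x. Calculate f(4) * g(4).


f(4) = 8
g(4) = -12
Product = -96

-96


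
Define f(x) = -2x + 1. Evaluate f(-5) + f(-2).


f(-5) = 11
f(-2) = 5
Sum = 16

16


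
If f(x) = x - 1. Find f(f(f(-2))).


f(-2) = -3
f(-3) = -4
f(-4) = -5

-5


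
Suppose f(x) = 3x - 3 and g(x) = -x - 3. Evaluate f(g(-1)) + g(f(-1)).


f(g(-1)) = -9
g(f(-1)) = 3
Sum = -6

-6


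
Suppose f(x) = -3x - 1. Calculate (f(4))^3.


f(4) = -13
(-13)^3 = -2197

-2197


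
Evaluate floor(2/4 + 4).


2/4 = 0.5
0.5 + 4 = 4.5
floor(4.5) = 4

4


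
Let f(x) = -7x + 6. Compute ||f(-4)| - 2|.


f(-4) = 34
|34| = 34
|34 - 2| = 32

32


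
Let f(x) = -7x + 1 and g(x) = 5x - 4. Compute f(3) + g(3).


f(3) = -20
g(3) = 11
Sum = -9

-9


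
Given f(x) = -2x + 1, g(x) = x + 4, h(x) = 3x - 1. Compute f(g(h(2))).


-17


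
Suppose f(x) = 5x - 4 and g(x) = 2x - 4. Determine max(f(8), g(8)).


f(8) = 36
g(8) = 12
max = 36

36


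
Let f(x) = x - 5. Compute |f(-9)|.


14


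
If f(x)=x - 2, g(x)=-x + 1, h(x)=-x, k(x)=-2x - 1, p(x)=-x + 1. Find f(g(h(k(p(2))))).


0


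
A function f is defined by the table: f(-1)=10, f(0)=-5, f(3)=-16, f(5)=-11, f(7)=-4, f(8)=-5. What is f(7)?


Reading from the table at x = 7

-4


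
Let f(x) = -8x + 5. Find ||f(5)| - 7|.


f(5) = -35
|-35| = 35
|35 - 7| = 28

28


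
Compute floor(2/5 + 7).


7


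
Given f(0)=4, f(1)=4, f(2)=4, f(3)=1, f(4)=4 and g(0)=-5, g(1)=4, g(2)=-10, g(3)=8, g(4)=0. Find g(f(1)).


f(1) = 4
g(4) = 0

0


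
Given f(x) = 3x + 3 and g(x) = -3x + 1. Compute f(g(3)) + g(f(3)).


f(g(3)) = -21
g(f(3)) = -35
Sum = -56

-56


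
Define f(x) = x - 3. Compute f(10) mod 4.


3


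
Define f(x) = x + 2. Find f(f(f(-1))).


f(-1) = 1
f(1) = 3
f(3) = 5

5


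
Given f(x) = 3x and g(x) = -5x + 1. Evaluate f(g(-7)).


g(-7) = 36
f(36) = 108

108


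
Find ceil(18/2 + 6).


18/2 = 9
9 + 6 = 15
ceil(15) = 15

15


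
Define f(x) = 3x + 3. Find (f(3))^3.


f(3) = 12
(12)^3 = 1728

1728


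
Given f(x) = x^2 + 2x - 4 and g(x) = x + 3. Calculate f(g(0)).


g(0) = 3
f(3) = 1*(3)^2 + 2*(3) - 4 = 11

11


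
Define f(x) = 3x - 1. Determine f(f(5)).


f(5) = 14
f(14) = 41

41


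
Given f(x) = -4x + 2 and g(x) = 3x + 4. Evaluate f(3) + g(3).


f(3) = -10
g(3) = 13
Sum = 3

3


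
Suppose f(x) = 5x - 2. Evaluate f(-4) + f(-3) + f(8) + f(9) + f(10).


f(-4) = -22
f(-3) = -17
f(8) = 38
f(9) = 43
f(10) = 48
Sum = 90

90


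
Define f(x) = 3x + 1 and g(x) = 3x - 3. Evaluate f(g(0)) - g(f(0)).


f(g(0)) = -8
g(f(0)) = 0
Difference = -8

-8


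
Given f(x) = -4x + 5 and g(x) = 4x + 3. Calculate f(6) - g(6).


f(6) = -19
g(6) = 27
Difference = -46

-46


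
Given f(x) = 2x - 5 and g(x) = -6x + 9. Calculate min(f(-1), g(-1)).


f(-1) = -7
g(-1) = 15
min = -7

-7


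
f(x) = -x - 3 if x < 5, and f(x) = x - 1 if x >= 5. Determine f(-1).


-1 satisfies x < 5
f(-1) = -2

-2


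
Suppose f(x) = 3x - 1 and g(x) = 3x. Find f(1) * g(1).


f(1) = 2
g(1) = 3
Product = 6

6


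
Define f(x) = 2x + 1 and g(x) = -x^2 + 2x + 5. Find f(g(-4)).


-37


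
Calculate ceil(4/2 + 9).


4/2 = 2
2 + 9 = 11
ceil(11) = 11

11


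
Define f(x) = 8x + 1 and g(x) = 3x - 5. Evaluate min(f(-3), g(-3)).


f(-3) = -23
g(-3) = -14
min = -23

-23


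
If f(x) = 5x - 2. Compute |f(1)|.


f(1) = 3
|3| = 3

3


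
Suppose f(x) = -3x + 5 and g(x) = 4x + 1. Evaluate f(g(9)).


g(9) = 37
f(37) = -106

-106


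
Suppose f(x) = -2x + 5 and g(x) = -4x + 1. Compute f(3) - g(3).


f(3) = -1
g(3) = -11
Difference = 10

10


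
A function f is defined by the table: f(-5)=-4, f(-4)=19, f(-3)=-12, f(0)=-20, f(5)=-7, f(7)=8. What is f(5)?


Reading from the table at x = 5

-7


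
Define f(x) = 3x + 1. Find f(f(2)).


f(2) = 7
f(7) = 22

22


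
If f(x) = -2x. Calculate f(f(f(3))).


f(3) = -6
f(-6) = 12
f(12) = -24

-24


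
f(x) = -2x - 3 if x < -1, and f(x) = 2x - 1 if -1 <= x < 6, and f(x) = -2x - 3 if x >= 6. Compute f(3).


5


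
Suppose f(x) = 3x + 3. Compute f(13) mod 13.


f(13) = 42
42 mod 13 = 3

3


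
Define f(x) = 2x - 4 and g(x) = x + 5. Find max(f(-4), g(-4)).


f(-4) = -12
g(-4) = 1
max = 1

1


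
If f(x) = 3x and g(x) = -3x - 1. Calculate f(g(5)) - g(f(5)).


f(g(5)) = -48
g(f(5)) = -46
Difference = -2

-2


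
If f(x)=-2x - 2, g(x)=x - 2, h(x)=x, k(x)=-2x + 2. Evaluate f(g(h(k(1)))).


k(1) = 0
h(0) = 0
g(0) = -2
f(-2) = 2

2


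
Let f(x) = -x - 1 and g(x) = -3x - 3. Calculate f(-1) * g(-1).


f(-1) = 0
g(-1) = 0
Product = 0

0


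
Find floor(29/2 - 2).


29/2 = 14.5
14.5 - 2 = 12.5
floor(12.5) = 12

12


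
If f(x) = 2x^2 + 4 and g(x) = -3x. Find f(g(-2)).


g(-2) = 6
f(6) = 2*(6)^2 + 4 = 76

76


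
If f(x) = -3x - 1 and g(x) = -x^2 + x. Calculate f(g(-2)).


g(-2) = -6
f(-6) = 17

17


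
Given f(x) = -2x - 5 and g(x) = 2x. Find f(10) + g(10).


f(10) = -25
g(10) = 20
Sum = -5

-5


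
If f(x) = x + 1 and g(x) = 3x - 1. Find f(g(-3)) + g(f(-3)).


f(g(-3)) = -9
g(f(-3)) = -7
Sum = -16

-16


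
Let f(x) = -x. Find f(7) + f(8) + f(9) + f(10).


-34


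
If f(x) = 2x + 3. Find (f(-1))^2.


f(-1) = 1
(1)^2 = 1

1


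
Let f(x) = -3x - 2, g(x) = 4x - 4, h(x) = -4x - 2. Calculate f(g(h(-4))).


h(-4) = 14
g(14) = 52
f(52) = -158

-158


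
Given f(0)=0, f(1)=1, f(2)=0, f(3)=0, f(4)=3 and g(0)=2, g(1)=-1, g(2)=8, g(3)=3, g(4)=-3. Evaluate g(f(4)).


f(4) = 3
g(3) = 3

3


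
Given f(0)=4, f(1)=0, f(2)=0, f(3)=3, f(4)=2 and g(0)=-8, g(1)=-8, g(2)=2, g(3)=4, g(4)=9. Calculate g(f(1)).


f(1) = 0
g(0) = -8

-8


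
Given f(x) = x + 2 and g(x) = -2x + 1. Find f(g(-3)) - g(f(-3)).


6


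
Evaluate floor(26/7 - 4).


26/7 = 3.7143
3.7143 - 4 = -0.2857
floor(-0.2857) = -1

-1


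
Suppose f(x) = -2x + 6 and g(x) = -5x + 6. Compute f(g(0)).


g(0) = 6
f(6) = -6

-6


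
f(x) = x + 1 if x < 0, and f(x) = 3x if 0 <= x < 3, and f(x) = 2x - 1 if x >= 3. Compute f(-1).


0


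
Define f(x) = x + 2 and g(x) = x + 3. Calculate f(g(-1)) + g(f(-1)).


8


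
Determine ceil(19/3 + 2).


9


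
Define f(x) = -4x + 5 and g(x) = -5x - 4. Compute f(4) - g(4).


f(4) = -11
g(4) = -24
Difference = 13

13


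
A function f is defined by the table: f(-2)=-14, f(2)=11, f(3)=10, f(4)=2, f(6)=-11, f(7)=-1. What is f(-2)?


Reading from the table at x = -2

-14


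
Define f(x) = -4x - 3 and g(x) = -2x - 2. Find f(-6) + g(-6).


31


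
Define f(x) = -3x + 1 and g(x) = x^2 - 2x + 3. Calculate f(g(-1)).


g(-1) = 6
f(6) = -17

-17


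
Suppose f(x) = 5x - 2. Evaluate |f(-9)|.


47


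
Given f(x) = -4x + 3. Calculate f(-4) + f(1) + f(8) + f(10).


f(-4) = 19
f(1) = -1
f(8) = -29
f(10) = -37
Sum = -48

-48


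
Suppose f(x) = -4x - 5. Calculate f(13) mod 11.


f(13) = -57
-57 mod 11 = 9

9


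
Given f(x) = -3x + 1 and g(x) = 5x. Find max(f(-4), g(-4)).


f(-4) = 13
g(-4) = -20
max = 13

13


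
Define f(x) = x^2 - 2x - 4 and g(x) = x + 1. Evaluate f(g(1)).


g(1) = 2
f(2) = 1*(2)^2 - 2*(2) - 4 = -4

-4


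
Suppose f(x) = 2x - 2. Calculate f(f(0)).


f(0) = -2
f(-2) = -6

-6


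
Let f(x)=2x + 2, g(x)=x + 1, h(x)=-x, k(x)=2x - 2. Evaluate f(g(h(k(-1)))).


k(-1) = -4
h(-4) = 4
g(4) = 5
f(5) = 12

12


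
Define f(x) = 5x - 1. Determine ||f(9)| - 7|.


f(9) = 44
|44| = 44
|44 - 7| = 37

37


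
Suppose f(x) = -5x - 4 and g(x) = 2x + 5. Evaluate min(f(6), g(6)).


f(6) = -34
g(6) = 17
min = -34

-34


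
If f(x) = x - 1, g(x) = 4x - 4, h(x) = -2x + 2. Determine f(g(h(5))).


h(5) = -8
g(-8) = -36
f(-36) = -37

-37


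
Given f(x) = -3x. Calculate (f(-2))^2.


f(-2) = 6
(6)^2 = 36

36


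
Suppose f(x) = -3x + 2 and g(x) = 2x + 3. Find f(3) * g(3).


f(3) = -7
g(3) = 9
Product = -63

-63


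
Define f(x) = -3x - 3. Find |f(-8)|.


f(-8) = 21
|21| = 21

21


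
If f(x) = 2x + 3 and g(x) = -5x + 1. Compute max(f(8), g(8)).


19


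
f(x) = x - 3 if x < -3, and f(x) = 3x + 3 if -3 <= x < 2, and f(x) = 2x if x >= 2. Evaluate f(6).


6 satisfies x >= 2
f(6) = 12

12


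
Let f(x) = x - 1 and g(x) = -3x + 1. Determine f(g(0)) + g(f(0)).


f(g(0)) = 0
g(f(0)) = 4
Sum = 4

4


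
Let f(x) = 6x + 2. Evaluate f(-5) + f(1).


f(-5) = -28
f(1) = 8
Sum = -20

-20


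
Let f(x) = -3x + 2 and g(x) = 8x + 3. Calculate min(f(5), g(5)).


f(5) = -13
g(5) = 43
min = -13

-13


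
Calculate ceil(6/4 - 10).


6/4 = 1.5
1.5 - 10 = -8.5
ceil(-8.5) = -8

-8


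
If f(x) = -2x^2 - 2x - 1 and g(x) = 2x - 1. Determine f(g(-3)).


-85


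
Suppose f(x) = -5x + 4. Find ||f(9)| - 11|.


f(9) = -41
|-41| = 41
|41 - 11| = 30

30


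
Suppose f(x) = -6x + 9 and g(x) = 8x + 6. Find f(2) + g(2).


f(2) = -3
g(2) = 22
Sum = 19

19


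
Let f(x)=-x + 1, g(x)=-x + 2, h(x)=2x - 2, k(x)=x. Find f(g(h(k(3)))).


k(3) = 3
h(3) = 4
g(4) = -2
f(-2) = 3

3


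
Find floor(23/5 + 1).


23/5 = 4.6
4.6 + 1 = 5.6
floor(5.6) = 5

5


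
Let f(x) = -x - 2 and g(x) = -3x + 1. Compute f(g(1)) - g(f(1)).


f(g(1)) = 0
g(f(1)) = 10
Difference = -10

-10


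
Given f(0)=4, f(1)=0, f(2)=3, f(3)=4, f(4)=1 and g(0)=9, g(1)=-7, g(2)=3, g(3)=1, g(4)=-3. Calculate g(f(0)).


f(0) = 4
g(4) = -3

-3


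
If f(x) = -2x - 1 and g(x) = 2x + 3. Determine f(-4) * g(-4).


f(-4) = 7
g(-4) = -5
Product = -35

-35


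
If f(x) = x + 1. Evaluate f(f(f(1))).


f(1) = 2
f(2) = 3
f(3) = 4

4


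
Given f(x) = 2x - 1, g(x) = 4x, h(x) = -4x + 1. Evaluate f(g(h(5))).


h(5) = -19
g(-19) = -76
f(-76) = -153

-153


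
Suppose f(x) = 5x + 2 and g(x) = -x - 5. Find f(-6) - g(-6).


f(-6) = -28
g(-6) = 1
Difference = -29

-29


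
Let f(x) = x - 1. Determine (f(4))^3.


27


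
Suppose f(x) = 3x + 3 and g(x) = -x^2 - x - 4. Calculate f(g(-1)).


g(-1) = -4
f(-4) = -9

-9


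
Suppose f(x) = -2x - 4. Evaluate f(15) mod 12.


f(15) = -34
-34 mod 12 = 2

2


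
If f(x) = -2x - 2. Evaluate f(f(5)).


f(5) = -12
f(-12) = 22

22


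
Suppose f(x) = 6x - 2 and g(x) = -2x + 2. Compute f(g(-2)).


g(-2) = 6
f(6) = 34

34


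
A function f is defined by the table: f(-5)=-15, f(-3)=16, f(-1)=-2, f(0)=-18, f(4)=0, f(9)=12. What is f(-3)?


Reading from the table at x = -3

16


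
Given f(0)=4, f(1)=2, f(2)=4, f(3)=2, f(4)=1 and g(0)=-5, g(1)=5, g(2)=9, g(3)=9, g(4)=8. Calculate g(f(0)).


f(0) = 4
g(4) = 8

8


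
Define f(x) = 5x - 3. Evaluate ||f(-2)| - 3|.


f(-2) = -13
|-13| = 13
|13 - 3| = 10

10


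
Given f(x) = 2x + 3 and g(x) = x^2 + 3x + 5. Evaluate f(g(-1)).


g(-1) = 3
f(3) = 9

9


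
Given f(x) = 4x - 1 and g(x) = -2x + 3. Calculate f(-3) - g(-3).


f(-3) = -13
g(-3) = 9
Difference = -22

-22


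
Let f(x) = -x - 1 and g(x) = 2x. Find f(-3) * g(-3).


f(-3) = 2
g(-3) = -6
Product = -12

-12


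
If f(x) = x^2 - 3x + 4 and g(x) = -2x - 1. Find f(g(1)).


g(1) = -3
f(-3) = 1*(-3)^2 - 3*(-3) + 4 = 22

22


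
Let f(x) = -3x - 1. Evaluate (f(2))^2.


49


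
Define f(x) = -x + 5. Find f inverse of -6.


Solve -x + 5 = -6
x = (-6 - 5) / (-1) = 11

11


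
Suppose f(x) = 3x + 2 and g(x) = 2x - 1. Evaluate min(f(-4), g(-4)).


f(-4) = -10
g(-4) = -9
min = -10

-10


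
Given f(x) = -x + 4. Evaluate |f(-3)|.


f(-3) = 7
|7| = 7

7


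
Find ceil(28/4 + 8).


28/4 = 7
7 + 8 = 15
ceil(15) = 15

15


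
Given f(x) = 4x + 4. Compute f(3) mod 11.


f(3) = 16
16 mod 11 = 5

5


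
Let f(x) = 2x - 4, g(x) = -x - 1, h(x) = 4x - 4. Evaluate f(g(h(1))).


h(1) = 0
g(0) = -1
f(-1) = -6

-6


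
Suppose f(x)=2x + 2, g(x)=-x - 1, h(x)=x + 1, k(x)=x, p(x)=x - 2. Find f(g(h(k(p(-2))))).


p(-2) = -4
k(-4) = -4
h(-4) = -3
g(-3) = 2
f(2) = 6

6


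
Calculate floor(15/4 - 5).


15/4 = 3.75
3.75 - 5 = -1.25
floor(-1.25) = -2

-2


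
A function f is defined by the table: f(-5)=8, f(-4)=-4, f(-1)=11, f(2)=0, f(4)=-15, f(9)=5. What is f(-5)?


Reading from the table at x = -5

8


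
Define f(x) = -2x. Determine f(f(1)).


f(1) = -2
f(-2) = 4

4


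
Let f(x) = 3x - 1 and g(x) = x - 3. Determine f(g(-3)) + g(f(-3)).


f(g(-3)) = -19
g(f(-3)) = -13
Sum = -32

-32


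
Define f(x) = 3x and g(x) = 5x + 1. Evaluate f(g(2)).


g(2) = 11
f(11) = 33

33


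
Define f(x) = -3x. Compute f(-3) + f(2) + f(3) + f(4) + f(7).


f(-3) = 9
f(2) = -6
f(3) = -9
f(4) = -12
f(7) = -21
Sum = -39

-39


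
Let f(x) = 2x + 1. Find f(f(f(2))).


23


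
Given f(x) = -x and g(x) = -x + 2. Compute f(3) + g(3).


f(3) = -3
g(3) = -1
Sum = -4

-4


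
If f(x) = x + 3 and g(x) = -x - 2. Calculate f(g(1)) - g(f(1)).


f(g(1)) = 0
g(f(1)) = -6
Difference = 6

6


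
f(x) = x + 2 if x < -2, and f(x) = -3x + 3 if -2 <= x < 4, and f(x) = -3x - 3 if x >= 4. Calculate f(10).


10 satisfies x >= 4
f(10) = -33

-33


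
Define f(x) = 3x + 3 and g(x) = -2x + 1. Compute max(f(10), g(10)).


f(10) = 33
g(10) = -19
max = 33

33


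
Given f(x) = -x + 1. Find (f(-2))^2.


f(-2) = 3
(3)^2 = 9

9


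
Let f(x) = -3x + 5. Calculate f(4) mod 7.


f(4) = -7
-7 mod 7 = 0

0


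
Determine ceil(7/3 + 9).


7/3 = 2.3333
2.3333 + 9 = 11.3333
ceil(11.3333) = 12

12


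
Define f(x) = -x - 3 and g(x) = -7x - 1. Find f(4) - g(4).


f(4) = -7
g(4) = -29
Difference = 22

22


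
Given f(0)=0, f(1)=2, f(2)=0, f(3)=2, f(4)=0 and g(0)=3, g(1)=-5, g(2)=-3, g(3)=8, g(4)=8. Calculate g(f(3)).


f(3) = 2
g(2) = -3

-3


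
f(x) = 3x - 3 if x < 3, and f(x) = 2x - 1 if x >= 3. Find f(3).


3 satisfies x >= 3
f(3) = 5

5


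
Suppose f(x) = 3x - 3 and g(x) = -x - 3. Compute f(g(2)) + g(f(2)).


f(g(2)) = -18
g(f(2)) = -6
Sum = -24

-24


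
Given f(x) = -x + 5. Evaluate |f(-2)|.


f(-2) = 7
|7| = 7

7


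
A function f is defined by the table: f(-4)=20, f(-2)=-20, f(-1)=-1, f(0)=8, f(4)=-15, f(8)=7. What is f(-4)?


Reading from the table at x = -4

20


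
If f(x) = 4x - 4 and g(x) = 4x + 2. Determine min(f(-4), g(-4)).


f(-4) = -20
g(-4) = -14
min = -20

-20


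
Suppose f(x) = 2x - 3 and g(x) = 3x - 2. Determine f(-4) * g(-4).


154


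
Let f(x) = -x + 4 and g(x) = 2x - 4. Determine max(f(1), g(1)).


3


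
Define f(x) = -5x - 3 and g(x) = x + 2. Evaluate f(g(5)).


g(5) = 7
f(7) = -38

-38
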